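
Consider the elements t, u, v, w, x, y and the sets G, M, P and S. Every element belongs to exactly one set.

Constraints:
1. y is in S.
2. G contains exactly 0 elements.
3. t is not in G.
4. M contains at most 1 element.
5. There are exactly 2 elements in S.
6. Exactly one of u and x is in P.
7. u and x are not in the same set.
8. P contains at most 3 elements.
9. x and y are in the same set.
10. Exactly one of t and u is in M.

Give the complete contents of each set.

From (1): y ∈ S.
From (3): t ∉ G.
(2): G already has 0, so the rest are out.
(9): x matches y: x ∉ M.
(9): x matches y: x ∉ P.
(9): x matches y: x ∈ S.
(5): S already has 2, so the rest are out.
(6) (exactly one): u ∈ P.
(10) (exactly one): t ∈ M.
(4): M already has 1, so the rest are out.
Only one set left: v ∈ P.
Only one set left: w ∈ P.

G = {}; M = {t}; P = {u, v, w}; S = {x, y}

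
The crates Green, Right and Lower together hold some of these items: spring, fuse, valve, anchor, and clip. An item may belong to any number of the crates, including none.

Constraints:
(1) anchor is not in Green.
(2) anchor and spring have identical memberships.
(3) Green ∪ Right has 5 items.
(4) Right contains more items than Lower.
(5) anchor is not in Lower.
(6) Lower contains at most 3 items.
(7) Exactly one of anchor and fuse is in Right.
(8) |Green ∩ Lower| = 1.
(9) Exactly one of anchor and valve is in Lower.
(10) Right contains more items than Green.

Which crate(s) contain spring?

From (1): anchor ∉ Green.
From (5): anchor ∉ Lower.
(2): spring matches anchor: spring ∉ Green.
(2): spring matches anchor: spring ∉ Lower.
(9) (exactly one): valve ∈ Lower.
Suppose spring ∉ Right: no assignment then satisfies all the clues, so spring ∈ Right.

spring: Right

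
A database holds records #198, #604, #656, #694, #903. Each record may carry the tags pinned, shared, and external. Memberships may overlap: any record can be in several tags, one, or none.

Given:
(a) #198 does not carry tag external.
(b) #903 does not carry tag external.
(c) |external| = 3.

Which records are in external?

From (a): #198 ∉ external.
From (b): #903 ∉ external.
(c): only 3 candidates remain for external, so all are in.

external = {#604, #656, #694}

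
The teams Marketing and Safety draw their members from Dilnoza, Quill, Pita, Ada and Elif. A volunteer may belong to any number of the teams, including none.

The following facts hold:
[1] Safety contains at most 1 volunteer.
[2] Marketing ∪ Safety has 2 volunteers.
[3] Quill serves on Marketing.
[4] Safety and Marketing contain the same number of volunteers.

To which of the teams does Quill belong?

From (3): Quill ∈ Marketing.
Suppose Quill ∈ Safety: no assignment then satisfies all the clues, so Quill ∉ Safety.

Quill: Marketing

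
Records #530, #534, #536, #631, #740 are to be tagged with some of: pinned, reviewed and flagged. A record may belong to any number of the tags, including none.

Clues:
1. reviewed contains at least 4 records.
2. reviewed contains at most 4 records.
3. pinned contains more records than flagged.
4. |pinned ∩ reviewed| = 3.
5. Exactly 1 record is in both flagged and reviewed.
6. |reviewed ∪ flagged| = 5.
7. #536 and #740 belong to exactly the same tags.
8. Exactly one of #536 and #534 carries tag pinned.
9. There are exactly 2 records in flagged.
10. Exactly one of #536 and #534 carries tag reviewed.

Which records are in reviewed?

reviewed = {#530, #536, #631, #740}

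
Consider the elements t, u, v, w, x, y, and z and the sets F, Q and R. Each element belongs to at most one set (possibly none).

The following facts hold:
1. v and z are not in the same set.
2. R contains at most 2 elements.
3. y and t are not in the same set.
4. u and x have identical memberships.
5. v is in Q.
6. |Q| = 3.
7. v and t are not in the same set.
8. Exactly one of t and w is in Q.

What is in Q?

Q = {v, w, y}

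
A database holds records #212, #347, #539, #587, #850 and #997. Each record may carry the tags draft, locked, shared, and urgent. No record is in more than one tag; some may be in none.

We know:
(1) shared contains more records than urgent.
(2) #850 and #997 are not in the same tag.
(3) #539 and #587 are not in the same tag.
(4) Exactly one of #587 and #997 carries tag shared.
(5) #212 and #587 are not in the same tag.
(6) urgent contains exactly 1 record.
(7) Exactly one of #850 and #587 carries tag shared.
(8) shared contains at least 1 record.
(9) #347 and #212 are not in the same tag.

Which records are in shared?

shared = {#347, #587}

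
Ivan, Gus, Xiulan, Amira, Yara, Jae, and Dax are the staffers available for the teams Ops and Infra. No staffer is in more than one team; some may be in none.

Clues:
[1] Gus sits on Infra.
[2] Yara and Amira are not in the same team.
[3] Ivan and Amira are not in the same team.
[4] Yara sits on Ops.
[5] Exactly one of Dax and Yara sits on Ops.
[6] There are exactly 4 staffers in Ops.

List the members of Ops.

From (1): Gus ∈ Infra.
From (4): Yara ∈ Ops.
(2): Amira ∉ Ops.
(5) (exactly one): Dax ∉ Ops.
(6): only 4 candidates remain for Ops, so all are in.

Ops = {Ivan, Jae, Xiulan, Yara}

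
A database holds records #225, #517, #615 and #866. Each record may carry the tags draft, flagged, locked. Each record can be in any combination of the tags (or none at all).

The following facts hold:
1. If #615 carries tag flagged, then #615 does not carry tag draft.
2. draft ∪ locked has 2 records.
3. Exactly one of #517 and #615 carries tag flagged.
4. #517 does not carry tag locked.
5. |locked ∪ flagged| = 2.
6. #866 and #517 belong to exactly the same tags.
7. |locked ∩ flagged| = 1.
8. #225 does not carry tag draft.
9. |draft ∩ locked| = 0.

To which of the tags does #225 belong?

#225: locked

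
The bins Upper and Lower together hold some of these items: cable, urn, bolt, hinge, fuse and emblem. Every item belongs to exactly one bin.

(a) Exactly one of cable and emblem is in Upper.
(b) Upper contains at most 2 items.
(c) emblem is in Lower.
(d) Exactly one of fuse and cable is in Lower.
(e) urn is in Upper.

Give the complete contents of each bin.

Upper = {cable, urn}; Lower = {bolt, emblem, fuse, hinge}

From (c): emblem ∈ Lower.
From (e): urn ∈ Upper.
(a) (exactly one): cable ∈ Upper.
(b): Upper already has 2, so the rest are out.
(d) (exactly one): fuse ∈ Lower.
Only one bin left: bolt ∈ Lower.
Only one bin left: hinge ∈ Lower.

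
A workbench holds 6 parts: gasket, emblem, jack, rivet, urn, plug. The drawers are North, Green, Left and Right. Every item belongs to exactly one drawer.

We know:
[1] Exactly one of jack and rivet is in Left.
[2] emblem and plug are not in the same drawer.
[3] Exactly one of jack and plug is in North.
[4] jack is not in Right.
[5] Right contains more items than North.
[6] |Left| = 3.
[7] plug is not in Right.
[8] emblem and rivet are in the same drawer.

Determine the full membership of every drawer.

North = {plug}; Green = {}; Left = {gasket, jack, urn}; Right = {emblem, rivet}

From (4): jack ∉ Right.
From (7): plug ∉ Right.
Suppose gasket ∈ North: no assignment then satisfies all the clues, so gasket ∉ North.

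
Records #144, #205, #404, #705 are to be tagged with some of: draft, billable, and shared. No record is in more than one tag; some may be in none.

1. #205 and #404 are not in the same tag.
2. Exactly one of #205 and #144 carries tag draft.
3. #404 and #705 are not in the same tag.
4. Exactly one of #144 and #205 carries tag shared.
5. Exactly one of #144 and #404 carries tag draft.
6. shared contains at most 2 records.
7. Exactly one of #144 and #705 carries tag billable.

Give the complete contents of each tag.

draft = {#144}; billable = {#705}; shared = {#205}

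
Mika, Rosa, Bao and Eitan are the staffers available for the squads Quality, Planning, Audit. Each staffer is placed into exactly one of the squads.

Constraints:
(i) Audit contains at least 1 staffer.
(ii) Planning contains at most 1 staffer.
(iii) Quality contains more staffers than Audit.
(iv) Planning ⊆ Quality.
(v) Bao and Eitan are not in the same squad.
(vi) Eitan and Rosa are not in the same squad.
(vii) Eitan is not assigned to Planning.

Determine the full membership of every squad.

Quality = {Bao, Mika, Rosa}; Planning = {}; Audit = {Eitan}

From (vii): Eitan ∉ Planning.
Suppose Mika ∉ Quality: no assignment then satisfies all the clues, so Mika ∈ Quality.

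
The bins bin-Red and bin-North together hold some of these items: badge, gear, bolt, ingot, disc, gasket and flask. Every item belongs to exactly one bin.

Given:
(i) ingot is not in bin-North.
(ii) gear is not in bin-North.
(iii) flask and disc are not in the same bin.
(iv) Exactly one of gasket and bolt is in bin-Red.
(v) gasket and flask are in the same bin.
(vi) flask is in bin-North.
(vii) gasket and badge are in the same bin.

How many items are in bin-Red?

From (i): ingot ∉ bin-North.
From (ii): gear ∉ bin-North.
From (vi): flask ∈ bin-North.
(iii): disc ∉ bin-North.
(v): gasket matches flask: gasket ∉ bin-Red.
(v): gasket matches flask: gasket ∈ bin-North.
(vii): badge matches gasket: badge ∉ bin-Red.
(vii): badge matches gasket: badge ∈ bin-North.
Only one bin left: gear ∈ bin-Red.
Only one bin left: ingot ∈ bin-Red.
Only one bin left: disc ∈ bin-Red.
(iv) (exactly one): bolt ∈ bin-Red.

4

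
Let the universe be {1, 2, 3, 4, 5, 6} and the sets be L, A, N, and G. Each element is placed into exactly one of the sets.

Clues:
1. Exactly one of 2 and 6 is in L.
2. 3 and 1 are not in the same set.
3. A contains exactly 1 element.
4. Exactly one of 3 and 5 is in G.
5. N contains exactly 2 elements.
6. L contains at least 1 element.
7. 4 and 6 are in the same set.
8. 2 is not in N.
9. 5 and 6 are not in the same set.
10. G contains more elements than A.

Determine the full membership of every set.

L = {2}; A = {3}; N = {4, 6}; G = {1, 5}

From (8): 2 ∉ N.
Suppose 1 ∈ L: no assignment then satisfies all the clues, so 1 ∉ L.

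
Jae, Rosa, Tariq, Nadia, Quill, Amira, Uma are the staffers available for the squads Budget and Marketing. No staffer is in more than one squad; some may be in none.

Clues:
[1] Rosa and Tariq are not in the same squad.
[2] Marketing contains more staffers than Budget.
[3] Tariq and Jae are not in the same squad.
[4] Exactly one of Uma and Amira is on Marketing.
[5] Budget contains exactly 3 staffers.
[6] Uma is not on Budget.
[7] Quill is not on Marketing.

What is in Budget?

Budget = {Amira, Quill, Tariq}

From (6): Uma ∉ Budget.
From (7): Quill ∉ Marketing.
Suppose Jae ∈ Budget: no assignment then satisfies all the clues, so Jae ∉ Budget.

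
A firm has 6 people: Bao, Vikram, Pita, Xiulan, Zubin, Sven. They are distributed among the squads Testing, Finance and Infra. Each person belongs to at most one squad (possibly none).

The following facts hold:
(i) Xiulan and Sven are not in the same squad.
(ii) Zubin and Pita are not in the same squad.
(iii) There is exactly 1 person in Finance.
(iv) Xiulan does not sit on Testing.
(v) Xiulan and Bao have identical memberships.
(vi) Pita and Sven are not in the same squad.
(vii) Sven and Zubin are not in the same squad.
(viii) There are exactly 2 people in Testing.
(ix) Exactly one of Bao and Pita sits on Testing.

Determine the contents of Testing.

From (iv): Xiulan ∉ Testing.
(v): Bao matches Xiulan: Bao ∉ Testing.
(ix) (exactly one): Pita ∈ Testing.
(ii): Zubin ∉ Testing.
(vi): Sven ∉ Testing.
(viii): only 2 candidates remain for Testing, so all are in.

Testing = {Pita, Vikram}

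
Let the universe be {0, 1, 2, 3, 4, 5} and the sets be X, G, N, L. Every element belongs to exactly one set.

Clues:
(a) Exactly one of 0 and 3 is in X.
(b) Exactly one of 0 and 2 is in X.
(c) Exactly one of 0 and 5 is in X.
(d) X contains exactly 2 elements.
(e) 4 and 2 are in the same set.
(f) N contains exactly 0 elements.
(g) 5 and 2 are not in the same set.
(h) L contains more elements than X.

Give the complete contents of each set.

(f): N already has 0, so the rest are out.
Suppose 0 ∉ X: no assignment then satisfies all the clues, so 0 ∈ X.

X = {0, 1}; G = {5}; N = {}; L = {2, 3, 4}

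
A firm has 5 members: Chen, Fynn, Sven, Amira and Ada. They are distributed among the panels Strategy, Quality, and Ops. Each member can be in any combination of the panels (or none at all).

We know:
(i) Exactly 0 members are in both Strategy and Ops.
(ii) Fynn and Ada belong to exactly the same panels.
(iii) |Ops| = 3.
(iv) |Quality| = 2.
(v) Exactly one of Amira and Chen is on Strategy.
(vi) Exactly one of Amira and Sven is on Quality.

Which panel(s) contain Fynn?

Fynn: Ops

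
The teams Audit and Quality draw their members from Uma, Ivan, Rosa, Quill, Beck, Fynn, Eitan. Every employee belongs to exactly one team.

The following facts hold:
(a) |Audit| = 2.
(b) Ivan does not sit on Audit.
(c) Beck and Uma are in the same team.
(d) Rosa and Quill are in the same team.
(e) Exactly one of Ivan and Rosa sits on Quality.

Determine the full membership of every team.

Audit = {Quill, Rosa}; Quality = {Beck, Eitan, Fynn, Ivan, Uma}

From (b): Ivan ∉ Audit.
Only one team left: Ivan ∈ Quality.
(e) (exactly one): Rosa ∉ Quality.
Only one team left: Rosa ∈ Audit.
(d): Quill matches Rosa: Quill ∈ Audit.
(a): Audit already has 2, so the rest are out.
Only one team left: Uma ∈ Quality.
Only one team left: Beck ∈ Quality.
Only one team left: Fynn ∈ Quality.
Only one team left: Eitan ∈ Quality.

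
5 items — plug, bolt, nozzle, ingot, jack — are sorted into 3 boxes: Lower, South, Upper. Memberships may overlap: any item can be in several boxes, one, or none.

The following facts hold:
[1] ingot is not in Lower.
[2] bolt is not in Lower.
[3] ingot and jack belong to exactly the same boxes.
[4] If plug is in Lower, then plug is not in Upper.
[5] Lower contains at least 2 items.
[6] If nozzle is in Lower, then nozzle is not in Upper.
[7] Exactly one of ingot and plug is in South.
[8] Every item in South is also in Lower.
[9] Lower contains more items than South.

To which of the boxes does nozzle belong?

nozzle: Lower

From (1): ingot ∉ Lower.
From (2): bolt ∉ Lower.
(3): jack matches ingot: jack ∉ Lower.
(5): only 2 candidates remain for Lower, so all are in.
(6): nozzle ∉ Upper.
(8) contrapositive: bolt ∉ South.
(8) contrapositive: ingot ∉ South.
(8) contrapositive: jack ∉ South.
(4): plug ∉ Upper.
(7) (exactly one): plug ∈ South.
Suppose nozzle ∈ South: no assignment then satisfies all the clues, so nozzle ∉ South.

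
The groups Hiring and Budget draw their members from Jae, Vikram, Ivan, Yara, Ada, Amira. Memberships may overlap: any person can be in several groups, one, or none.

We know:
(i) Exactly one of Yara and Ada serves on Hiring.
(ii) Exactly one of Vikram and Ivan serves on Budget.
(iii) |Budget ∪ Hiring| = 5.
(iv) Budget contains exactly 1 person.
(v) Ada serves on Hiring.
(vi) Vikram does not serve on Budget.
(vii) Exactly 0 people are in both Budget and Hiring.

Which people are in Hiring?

Hiring = {Ada, Amira, Jae, Vikram}

From (v): Ada ∈ Hiring.
From (vi): Vikram ∉ Budget.
(i) (exactly one): Yara ∉ Hiring.
(ii) (exactly one): Ivan ∈ Budget.
(iv): Budget already has 1, so the rest are out.
Suppose Jae ∉ Hiring: no assignment then satisfies all the clues, so Jae ∈ Hiring.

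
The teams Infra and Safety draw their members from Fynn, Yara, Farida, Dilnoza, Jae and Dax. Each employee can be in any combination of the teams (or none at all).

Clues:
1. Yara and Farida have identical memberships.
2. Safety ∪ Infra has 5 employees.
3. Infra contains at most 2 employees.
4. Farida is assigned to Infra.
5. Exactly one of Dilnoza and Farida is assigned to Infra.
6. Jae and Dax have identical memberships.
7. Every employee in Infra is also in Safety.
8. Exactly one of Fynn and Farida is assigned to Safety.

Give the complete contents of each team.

From (4): Farida ∈ Infra.
(1): Yara matches Farida: Yara ∈ Infra.
(3): Infra already has 2, so the rest are out.
(7) with Yara ∈ Infra: Yara ∈ Safety.
(7) with Farida ∈ Infra: Farida ∈ Safety.
(8) (exactly one): Fynn ∉ Safety.
Suppose Dilnoza ∉ Safety: no assignment then satisfies all the clues, so Dilnoza ∈ Safety.

Infra = {Farida, Yara}; Safety = {Dax, Dilnoza, Farida, Jae, Yara}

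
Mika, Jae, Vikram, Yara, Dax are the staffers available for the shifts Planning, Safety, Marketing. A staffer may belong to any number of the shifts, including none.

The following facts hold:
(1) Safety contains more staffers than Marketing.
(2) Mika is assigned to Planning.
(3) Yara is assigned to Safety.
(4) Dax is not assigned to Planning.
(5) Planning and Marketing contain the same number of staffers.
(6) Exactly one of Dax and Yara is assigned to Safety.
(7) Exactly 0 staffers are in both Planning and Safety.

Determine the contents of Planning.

Planning = {Mika}

From (2): Mika ∈ Planning.
From (3): Yara ∈ Safety.
From (4): Dax ∉ Planning.
(6) (exactly one): Dax ∉ Safety.
Suppose Jae ∈ Planning: no assignment then satisfies all the clues, so Jae ∉ Planning.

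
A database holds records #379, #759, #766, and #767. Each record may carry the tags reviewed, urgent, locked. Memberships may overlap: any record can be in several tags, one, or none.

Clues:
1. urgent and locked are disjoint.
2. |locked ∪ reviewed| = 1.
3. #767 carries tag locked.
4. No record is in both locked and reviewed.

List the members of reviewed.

reviewed = {}

From (3): #767 ∈ locked.
(1) (disjoint): #767 ∉ urgent.
(4) (disjoint): #767 ∉ reviewed.
Suppose #379 ∈ reviewed: no assignment then satisfies all the clues, so #379 ∉ reviewed.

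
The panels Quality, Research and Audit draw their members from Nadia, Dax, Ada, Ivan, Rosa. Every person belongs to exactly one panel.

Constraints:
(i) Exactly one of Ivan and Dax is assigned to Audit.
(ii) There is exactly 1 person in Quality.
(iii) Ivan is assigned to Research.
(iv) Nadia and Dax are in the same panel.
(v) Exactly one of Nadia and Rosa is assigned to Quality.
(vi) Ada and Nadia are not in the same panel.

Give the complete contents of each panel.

From (iii): Ivan ∈ Research.
(i) (exactly one): Dax ∈ Audit.
(iv): Nadia matches Dax: Nadia ∉ Quality.
(iv): Nadia matches Dax: Nadia ∉ Research.
(iv): Nadia matches Dax: Nadia ∈ Audit.
(v) (exactly one): Rosa ∈ Quality.
(vi): Ada ∉ Audit.
(ii): Quality already has 1, so the rest are out.
Only one panel left: Ada ∈ Research.

Quality = {Rosa}; Research = {Ada, Ivan}; Audit = {Dax, Nadia}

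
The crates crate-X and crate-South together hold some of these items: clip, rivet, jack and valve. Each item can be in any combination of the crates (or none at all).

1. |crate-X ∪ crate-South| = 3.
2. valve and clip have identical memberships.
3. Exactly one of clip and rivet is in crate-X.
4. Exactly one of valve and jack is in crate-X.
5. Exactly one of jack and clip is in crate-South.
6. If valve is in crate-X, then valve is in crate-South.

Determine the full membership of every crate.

crate-X = {clip, valve}; crate-South = {clip, rivet, valve}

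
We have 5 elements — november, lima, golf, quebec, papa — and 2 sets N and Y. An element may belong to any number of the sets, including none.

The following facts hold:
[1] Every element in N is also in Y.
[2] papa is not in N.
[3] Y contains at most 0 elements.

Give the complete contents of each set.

From (2): papa ∉ N.
(3): Y already has 0, so the rest are out.
(1) contrapositive: november ∉ N.
(1) contrapositive: lima ∉ N.
(1) contrapositive: golf ∉ N.
(1) contrapositive: quebec ∉ N.

N = {}; Y = {}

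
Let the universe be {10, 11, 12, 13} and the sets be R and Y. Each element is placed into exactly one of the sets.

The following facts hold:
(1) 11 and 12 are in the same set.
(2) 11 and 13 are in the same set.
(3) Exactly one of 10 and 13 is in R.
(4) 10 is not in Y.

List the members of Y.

Y = {11, 12, 13}

From (4): 10 ∉ Y.
Only one set left: 10 ∈ R.
(3) (exactly one): 13 ∉ R.
Only one set left: 13 ∈ Y.
(2): 11 matches 13: 11 ∉ R.
(2): 11 matches 13: 11 ∈ Y.
(1): 12 matches 11: 12 ∉ R.
(1): 12 matches 11: 12 ∈ Y.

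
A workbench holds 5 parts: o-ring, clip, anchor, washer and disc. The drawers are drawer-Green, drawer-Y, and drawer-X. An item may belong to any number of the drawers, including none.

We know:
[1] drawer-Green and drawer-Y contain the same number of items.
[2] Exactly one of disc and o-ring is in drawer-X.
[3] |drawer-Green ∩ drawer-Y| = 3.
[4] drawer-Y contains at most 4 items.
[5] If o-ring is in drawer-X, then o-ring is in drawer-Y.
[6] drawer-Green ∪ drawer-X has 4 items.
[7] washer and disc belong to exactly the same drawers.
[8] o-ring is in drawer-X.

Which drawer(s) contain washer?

washer: drawer-Green, drawer-Y

From (8): o-ring ∈ drawer-X.
(2) (exactly one): disc ∉ drawer-X.
(5): o-ring ∈ drawer-Y.
(7): washer matches disc: washer ∉ drawer-X.
Suppose washer ∉ drawer-Green: no assignment then satisfies all the clues, so washer ∈ drawer-Green.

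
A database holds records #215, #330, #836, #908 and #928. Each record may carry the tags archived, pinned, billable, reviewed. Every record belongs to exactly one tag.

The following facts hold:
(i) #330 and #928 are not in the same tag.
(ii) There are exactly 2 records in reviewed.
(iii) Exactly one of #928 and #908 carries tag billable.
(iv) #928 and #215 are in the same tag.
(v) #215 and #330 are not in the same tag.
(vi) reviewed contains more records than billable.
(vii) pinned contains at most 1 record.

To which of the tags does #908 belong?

#908: billable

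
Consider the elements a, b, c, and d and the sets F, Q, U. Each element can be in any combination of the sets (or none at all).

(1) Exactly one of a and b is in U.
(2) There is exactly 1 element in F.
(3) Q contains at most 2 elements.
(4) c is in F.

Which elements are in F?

F = {c}

From (4): c ∈ F.
(2): F already has 1, so the rest are out.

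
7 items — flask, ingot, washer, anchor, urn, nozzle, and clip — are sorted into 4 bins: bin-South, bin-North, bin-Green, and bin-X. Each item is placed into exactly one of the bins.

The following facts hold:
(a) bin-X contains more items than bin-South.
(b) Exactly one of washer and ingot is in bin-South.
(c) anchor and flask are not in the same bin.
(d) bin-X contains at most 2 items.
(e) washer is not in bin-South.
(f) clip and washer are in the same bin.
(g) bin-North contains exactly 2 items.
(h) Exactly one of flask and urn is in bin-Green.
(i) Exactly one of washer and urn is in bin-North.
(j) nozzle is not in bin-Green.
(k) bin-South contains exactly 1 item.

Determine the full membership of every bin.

bin-South = {ingot}; bin-North = {clip, washer}; bin-Green = {anchor, urn}; bin-X = {flask, nozzle}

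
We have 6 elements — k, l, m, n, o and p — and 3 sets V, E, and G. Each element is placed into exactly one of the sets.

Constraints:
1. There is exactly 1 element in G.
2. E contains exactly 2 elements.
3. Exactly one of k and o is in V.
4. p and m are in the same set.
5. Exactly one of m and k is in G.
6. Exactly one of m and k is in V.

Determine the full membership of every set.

V = {m, o, p}; E = {l, n}; G = {k}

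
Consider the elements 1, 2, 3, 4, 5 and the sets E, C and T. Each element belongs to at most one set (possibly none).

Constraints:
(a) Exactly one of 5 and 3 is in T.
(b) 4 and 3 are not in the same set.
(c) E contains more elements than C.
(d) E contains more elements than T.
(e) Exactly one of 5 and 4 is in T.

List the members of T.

T = {5}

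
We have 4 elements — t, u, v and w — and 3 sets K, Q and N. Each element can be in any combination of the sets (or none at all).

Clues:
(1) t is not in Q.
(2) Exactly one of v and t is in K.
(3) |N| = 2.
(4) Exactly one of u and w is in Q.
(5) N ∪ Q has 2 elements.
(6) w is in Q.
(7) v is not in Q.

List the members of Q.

Q = {w}

From (1): t ∉ Q.
From (6): w ∈ Q.
From (7): v ∉ Q.
(4) (exactly one): u ∉ Q.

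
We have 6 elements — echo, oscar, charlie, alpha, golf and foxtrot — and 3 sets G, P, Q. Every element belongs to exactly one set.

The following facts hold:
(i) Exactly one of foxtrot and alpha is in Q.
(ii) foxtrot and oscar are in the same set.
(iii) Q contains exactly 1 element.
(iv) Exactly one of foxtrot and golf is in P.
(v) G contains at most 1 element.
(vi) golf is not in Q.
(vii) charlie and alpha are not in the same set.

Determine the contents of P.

P = {charlie, echo, foxtrot, oscar}

From (vi): golf ∉ Q.
Suppose echo ∉ P: no assignment then satisfies all the clues, so echo ∈ P.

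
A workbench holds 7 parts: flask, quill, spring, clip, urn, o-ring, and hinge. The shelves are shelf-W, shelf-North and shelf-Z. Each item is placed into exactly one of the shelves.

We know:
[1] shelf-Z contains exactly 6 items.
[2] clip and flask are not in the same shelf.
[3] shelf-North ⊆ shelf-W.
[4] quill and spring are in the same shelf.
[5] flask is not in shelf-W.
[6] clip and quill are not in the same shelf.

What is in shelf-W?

shelf-W = {clip}

From (5): flask ∉ shelf-W.
(3) contrapositive: flask ∉ shelf-North.
Only one shelf left: flask ∈ shelf-Z.
(2): clip ∉ shelf-Z.
(1): only 6 candidates remain for shelf-Z, so all are in.
Suppose clip ∉ shelf-W: no assignment then satisfies all the clues, so clip ∈ shelf-W.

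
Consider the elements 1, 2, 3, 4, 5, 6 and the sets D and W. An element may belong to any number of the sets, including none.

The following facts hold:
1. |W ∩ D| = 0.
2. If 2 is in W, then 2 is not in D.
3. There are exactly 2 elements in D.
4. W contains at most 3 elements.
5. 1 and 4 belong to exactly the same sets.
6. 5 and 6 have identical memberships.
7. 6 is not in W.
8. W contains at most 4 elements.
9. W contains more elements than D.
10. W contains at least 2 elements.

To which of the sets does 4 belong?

4: W

From (7): 6 ∉ W.
(6): 5 matches 6: 5 ∉ W.
Suppose 4 ∈ D: no assignment then satisfies all the clues, so 4 ∉ D.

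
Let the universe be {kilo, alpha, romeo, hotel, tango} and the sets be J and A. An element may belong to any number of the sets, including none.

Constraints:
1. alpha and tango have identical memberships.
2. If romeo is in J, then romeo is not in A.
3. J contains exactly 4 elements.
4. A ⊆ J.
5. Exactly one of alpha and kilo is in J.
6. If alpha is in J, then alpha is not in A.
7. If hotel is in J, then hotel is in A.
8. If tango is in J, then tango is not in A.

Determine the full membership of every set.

J = {alpha, hotel, romeo, tango}; A = {hotel}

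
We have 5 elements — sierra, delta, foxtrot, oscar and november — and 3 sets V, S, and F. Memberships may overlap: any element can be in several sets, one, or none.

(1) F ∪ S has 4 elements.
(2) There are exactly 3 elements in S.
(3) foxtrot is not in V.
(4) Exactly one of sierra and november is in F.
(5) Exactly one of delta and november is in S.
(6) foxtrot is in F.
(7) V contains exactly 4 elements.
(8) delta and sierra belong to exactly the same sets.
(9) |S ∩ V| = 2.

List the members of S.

S = {delta, foxtrot, sierra}

From (3): foxtrot ∉ V.
From (6): foxtrot ∈ F.
(7): only 4 candidates remain for V, so all are in.
Suppose sierra ∉ S: no assignment then satisfies all the clues, so sierra ∈ S.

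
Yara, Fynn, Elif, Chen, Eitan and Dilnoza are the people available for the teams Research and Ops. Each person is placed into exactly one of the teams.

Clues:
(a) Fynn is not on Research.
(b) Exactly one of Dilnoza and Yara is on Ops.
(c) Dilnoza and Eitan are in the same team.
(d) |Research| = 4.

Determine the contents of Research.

Research = {Chen, Dilnoza, Eitan, Elif}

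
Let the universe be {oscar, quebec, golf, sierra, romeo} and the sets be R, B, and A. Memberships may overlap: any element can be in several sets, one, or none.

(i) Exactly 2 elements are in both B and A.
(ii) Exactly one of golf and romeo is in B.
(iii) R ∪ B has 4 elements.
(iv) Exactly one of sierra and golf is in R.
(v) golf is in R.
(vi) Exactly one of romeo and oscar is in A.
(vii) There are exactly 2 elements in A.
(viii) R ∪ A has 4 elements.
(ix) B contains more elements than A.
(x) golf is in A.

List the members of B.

B = {golf, oscar, quebec}

From (v): golf ∈ R.
From (x): golf ∈ A.
(iv) (exactly one): sierra ∉ R.
Suppose oscar ∉ B: no assignment then satisfies all the clues, so oscar ∈ B.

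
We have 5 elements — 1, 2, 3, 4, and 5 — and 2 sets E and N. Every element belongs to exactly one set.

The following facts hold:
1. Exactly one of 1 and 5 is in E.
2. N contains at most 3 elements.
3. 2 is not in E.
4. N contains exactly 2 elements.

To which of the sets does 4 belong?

4: E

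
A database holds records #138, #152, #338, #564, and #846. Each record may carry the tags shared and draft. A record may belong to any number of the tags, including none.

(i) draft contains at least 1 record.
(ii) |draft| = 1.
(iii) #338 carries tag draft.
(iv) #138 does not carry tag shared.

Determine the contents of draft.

draft = {#338}

From (iii): #338 ∈ draft.
From (iv): #138 ∉ shared.
(ii): draft already has 1, so the rest are out.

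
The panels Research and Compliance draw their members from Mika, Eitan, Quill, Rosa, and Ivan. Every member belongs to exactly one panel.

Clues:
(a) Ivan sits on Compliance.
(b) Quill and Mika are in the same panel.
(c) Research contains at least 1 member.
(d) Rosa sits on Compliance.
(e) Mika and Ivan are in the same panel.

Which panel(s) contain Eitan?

Eitan: Research

From (a): Ivan ∈ Compliance.
From (d): Rosa ∈ Compliance.
(e): Mika matches Ivan: Mika ∉ Research.
(e): Mika matches Ivan: Mika ∈ Compliance.
(b): Quill matches Mika: Quill ∉ Research.
(b): Quill matches Mika: Quill ∈ Compliance.
(c): only 1 candidates remain for Research, so all are in.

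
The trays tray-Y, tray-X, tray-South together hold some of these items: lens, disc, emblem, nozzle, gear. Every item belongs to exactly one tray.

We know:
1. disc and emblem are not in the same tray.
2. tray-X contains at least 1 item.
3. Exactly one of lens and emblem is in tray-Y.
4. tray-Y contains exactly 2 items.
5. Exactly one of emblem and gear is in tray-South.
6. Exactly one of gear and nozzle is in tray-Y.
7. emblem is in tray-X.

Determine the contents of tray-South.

From (7): emblem ∈ tray-X.
(1): disc ∉ tray-X.
(3) (exactly one): lens ∈ tray-Y.
(5) (exactly one): gear ∈ tray-South.
(6) (exactly one): nozzle ∈ tray-Y.
(4): tray-Y already has 2, so the rest are out.
Only one tray left: disc ∈ tray-South.

tray-South = {disc, gear}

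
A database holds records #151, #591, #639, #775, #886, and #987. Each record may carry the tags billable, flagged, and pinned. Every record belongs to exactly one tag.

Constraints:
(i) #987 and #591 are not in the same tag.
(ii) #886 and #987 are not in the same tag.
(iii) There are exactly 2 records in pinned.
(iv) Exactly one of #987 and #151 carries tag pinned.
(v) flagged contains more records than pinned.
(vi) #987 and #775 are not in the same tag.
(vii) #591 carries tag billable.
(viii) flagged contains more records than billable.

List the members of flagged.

flagged = {#151, #775, #886}

From (vii): #591 ∈ billable.
(i): #987 ∉ billable.
Suppose #151 ∉ flagged: no assignment then satisfies all the clues, so #151 ∈ flagged.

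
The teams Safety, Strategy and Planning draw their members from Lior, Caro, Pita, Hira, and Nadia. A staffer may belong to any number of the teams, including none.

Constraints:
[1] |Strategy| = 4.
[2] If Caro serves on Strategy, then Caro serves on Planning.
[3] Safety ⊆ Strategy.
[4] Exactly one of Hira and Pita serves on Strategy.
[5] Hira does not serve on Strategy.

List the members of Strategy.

From (5): Hira ∉ Strategy.
(1): only 4 candidates remain for Strategy, so all are in.
(2): Caro ∈ Planning.
(3) contrapositive: Hira ∉ Safety.

Strategy = {Caro, Lior, Nadia, Pita}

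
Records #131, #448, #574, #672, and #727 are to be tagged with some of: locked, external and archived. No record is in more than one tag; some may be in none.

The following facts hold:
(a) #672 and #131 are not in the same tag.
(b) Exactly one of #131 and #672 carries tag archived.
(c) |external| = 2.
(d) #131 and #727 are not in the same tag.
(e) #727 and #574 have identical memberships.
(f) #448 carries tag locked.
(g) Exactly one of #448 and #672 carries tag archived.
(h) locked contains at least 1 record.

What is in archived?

archived = {#672}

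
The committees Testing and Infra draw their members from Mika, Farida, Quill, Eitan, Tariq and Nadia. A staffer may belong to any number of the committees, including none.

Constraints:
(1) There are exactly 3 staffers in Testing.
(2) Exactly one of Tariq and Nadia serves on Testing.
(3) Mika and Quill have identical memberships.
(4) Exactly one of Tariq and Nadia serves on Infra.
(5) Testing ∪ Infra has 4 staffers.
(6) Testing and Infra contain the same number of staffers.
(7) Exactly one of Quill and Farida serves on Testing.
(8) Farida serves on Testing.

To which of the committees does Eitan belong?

Eitan: Infra, Testing

From (8): Farida ∈ Testing.
(7) (exactly one): Quill ∉ Testing.
(3): Mika matches Quill: Mika ∉ Testing.
Suppose Eitan ∉ Testing: no assignment then satisfies all the clues, so Eitan ∈ Testing.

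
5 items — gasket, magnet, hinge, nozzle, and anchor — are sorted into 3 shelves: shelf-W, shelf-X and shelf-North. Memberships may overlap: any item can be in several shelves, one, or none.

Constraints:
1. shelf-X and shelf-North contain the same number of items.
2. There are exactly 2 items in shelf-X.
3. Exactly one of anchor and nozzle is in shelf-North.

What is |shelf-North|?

2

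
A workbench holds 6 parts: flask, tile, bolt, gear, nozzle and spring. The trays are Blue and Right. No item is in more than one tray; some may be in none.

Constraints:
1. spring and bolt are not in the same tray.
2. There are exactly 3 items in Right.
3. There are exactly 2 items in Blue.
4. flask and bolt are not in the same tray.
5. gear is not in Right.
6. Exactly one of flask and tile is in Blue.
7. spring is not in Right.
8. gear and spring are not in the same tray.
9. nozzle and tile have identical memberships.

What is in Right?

From (5): gear ∉ Right.
From (7): spring ∉ Right.
Suppose flask ∈ Right: no assignment then satisfies all the clues, so flask ∉ Right.

Right = {bolt, nozzle, tile}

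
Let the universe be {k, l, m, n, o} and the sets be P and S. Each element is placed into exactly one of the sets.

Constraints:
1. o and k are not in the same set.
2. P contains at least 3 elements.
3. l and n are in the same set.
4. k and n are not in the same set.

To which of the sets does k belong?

k: S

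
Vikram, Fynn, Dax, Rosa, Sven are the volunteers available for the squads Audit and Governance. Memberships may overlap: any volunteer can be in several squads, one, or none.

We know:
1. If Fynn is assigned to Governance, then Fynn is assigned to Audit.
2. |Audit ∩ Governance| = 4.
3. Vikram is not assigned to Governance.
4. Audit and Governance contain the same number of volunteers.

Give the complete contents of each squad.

Audit = {Dax, Fynn, Rosa, Sven}; Governance = {Dax, Fynn, Rosa, Sven}

From (3): Vikram ∉ Governance.
Suppose Vikram ∈ Audit: no assignment then satisfies all the clues, so Vikram ∉ Audit.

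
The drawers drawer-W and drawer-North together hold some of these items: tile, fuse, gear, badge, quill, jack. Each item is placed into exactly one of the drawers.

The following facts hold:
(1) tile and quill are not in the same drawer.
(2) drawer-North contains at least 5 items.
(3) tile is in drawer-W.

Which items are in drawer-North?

From (3): tile ∈ drawer-W.
(1): quill ∉ drawer-W.
(2): only 5 candidates remain for drawer-North, so all are in.

drawer-North = {badge, fuse, gear, jack, quill}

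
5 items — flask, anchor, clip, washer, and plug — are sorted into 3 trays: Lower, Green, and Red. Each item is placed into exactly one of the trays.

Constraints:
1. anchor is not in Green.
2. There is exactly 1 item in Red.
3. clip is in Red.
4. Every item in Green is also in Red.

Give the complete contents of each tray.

Lower = {anchor, flask, plug, washer}; Green = {}; Red = {clip}

From (1): anchor ∉ Green.
From (3): clip ∈ Red.
(2): Red already has 1, so the rest are out.
(4) contrapositive: flask ∉ Green.
(4) contrapositive: washer ∉ Green.
(4) contrapositive: plug ∉ Green.
Only one tray left: flask ∈ Lower.
Only one tray left: anchor ∈ Lower.
Only one tray left: washer ∈ Lower.
Only one tray left: plug ∈ Lower.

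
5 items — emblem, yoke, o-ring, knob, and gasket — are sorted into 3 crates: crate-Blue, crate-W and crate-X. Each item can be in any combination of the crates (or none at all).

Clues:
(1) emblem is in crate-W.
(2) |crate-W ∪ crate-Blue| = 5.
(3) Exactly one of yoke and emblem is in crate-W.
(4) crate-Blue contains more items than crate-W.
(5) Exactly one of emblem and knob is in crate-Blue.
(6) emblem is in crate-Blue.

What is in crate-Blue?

From (1): emblem ∈ crate-W.
From (6): emblem ∈ crate-Blue.
(3) (exactly one): yoke ∉ crate-W.
(5) (exactly one): knob ∉ crate-Blue.
Suppose yoke ∉ crate-Blue: no assignment then satisfies all the clues, so yoke ∈ crate-Blue.

crate-Blue = {emblem, gasket, o-ring, yoke}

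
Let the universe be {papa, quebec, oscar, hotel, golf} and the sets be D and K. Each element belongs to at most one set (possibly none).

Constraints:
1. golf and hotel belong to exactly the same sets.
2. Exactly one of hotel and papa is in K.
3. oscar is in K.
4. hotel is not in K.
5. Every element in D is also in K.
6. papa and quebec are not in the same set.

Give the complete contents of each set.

D = {}; K = {oscar, papa}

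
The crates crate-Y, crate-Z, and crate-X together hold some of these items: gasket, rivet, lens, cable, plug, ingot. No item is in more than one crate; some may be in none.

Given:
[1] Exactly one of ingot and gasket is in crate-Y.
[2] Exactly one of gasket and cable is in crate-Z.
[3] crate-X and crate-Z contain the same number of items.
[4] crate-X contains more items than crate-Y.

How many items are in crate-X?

2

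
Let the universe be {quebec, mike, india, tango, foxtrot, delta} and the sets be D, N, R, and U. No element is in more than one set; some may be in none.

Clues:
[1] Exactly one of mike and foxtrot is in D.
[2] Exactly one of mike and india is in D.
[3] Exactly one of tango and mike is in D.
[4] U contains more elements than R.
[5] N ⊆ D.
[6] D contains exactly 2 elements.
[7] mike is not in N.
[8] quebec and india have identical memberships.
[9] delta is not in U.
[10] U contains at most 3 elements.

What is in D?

D = {delta, mike}

From (7): mike ∉ N.
From (9): delta ∉ U.
Suppose quebec ∈ D: no assignment then satisfies all the clues, so quebec ∉ D.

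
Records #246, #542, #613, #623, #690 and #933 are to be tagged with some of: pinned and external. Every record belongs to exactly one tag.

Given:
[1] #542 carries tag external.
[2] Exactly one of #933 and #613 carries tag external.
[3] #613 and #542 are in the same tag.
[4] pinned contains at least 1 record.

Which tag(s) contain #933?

From (1): #542 ∈ external.
(3): #613 matches #542: #613 ∉ pinned.
(3): #613 matches #542: #613 ∈ external.
(2) (exactly one): #933 ∉ external.
Only one tag left: #933 ∈ pinned.

#933: pinned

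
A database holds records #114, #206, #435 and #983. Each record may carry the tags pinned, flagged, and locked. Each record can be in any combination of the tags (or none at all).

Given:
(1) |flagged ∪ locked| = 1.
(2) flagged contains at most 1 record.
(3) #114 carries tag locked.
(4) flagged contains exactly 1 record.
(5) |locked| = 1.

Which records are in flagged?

flagged = {#114}

From (3): #114 ∈ locked.
(5): locked already has 1, so the rest are out.
Suppose #114 ∉ flagged: no assignment then satisfies all the clues, so #114 ∈ flagged.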